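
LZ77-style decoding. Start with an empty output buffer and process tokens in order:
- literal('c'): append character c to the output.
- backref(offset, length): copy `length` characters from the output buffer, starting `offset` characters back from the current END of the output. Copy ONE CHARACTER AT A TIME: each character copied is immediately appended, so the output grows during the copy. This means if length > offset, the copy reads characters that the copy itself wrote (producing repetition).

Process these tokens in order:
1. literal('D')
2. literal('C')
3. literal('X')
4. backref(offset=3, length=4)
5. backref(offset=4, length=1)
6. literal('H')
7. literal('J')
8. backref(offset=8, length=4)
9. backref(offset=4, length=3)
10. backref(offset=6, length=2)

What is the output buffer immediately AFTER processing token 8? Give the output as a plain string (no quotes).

Token 1: literal('D'). Output: "D"
Token 2: literal('C'). Output: "DC"
Token 3: literal('X'). Output: "DCX"
Token 4: backref(off=3, len=4) (overlapping!). Copied 'DCXD' from pos 0. Output: "DCXDCXD"
Token 5: backref(off=4, len=1). Copied 'D' from pos 3. Output: "DCXDCXDD"
Token 6: literal('H'). Output: "DCXDCXDDH"
Token 7: literal('J'). Output: "DCXDCXDDHJ"
Token 8: backref(off=8, len=4). Copied 'XDCX' from pos 2. Output: "DCXDCXDDHJXDCX"

Answer: DCXDCXDDHJXDCX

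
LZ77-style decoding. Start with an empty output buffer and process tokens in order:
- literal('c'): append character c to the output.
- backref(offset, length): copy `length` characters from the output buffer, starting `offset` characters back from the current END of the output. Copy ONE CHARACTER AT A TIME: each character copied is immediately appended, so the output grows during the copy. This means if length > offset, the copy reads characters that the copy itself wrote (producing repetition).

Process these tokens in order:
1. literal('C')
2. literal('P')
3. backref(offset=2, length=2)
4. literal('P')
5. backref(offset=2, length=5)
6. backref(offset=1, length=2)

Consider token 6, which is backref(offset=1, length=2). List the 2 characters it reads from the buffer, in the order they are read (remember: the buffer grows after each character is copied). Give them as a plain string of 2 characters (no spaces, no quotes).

Token 1: literal('C'). Output: "C"
Token 2: literal('P'). Output: "CP"
Token 3: backref(off=2, len=2). Copied 'CP' from pos 0. Output: "CPCP"
Token 4: literal('P'). Output: "CPCPP"
Token 5: backref(off=2, len=5) (overlapping!). Copied 'PPPPP' from pos 3. Output: "CPCPPPPPPP"
Token 6: backref(off=1, len=2). Buffer before: "CPCPPPPPPP" (len 10)
  byte 1: read out[9]='P', append. Buffer now: "CPCPPPPPPPP"
  byte 2: read out[10]='P', append. Buffer now: "CPCPPPPPPPPP"

Answer: PP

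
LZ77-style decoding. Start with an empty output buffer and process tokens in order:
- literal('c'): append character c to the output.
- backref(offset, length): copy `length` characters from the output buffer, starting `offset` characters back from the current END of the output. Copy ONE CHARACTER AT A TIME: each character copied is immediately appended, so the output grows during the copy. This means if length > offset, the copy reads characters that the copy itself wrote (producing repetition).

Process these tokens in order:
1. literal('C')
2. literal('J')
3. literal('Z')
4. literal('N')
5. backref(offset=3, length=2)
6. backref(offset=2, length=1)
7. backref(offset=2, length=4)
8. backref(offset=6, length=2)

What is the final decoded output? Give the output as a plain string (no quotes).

Token 1: literal('C'). Output: "C"
Token 2: literal('J'). Output: "CJ"
Token 3: literal('Z'). Output: "CJZ"
Token 4: literal('N'). Output: "CJZN"
Token 5: backref(off=3, len=2). Copied 'JZ' from pos 1. Output: "CJZNJZ"
Token 6: backref(off=2, len=1). Copied 'J' from pos 4. Output: "CJZNJZJ"
Token 7: backref(off=2, len=4) (overlapping!). Copied 'ZJZJ' from pos 5. Output: "CJZNJZJZJZJ"
Token 8: backref(off=6, len=2). Copied 'ZJ' from pos 5. Output: "CJZNJZJZJZJZJ"

Answer: CJZNJZJZJZJZJ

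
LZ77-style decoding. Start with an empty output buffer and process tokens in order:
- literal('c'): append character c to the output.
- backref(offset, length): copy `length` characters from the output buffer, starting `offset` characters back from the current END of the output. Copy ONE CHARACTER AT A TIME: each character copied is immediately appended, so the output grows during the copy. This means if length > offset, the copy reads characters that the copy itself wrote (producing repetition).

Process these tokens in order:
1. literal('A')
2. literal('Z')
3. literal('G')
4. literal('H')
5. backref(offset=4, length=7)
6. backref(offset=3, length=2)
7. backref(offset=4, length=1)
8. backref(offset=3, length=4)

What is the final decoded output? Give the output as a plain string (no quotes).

Token 1: literal('A'). Output: "A"
Token 2: literal('Z'). Output: "AZ"
Token 3: literal('G'). Output: "AZG"
Token 4: literal('H'). Output: "AZGH"
Token 5: backref(off=4, len=7) (overlapping!). Copied 'AZGHAZG' from pos 0. Output: "AZGHAZGHAZG"
Token 6: backref(off=3, len=2). Copied 'AZ' from pos 8. Output: "AZGHAZGHAZGAZ"
Token 7: backref(off=4, len=1). Copied 'Z' from pos 9. Output: "AZGHAZGHAZGAZZ"
Token 8: backref(off=3, len=4) (overlapping!). Copied 'AZZA' from pos 11. Output: "AZGHAZGHAZGAZZAZZA"

Answer: AZGHAZGHAZGAZZAZZA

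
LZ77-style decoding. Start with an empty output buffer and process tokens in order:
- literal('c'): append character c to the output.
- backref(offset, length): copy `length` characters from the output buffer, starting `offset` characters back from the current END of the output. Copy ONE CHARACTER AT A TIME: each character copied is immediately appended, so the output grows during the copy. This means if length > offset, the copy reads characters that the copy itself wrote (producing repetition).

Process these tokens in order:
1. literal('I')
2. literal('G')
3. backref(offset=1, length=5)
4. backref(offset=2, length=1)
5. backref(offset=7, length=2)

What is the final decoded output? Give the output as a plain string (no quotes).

Answer: IGGGGGGGGG

Derivation:
Token 1: literal('I'). Output: "I"
Token 2: literal('G'). Output: "IG"
Token 3: backref(off=1, len=5) (overlapping!). Copied 'GGGGG' from pos 1. Output: "IGGGGGG"
Token 4: backref(off=2, len=1). Copied 'G' from pos 5. Output: "IGGGGGGG"
Token 5: backref(off=7, len=2). Copied 'GG' from pos 1. Output: "IGGGGGGGGG"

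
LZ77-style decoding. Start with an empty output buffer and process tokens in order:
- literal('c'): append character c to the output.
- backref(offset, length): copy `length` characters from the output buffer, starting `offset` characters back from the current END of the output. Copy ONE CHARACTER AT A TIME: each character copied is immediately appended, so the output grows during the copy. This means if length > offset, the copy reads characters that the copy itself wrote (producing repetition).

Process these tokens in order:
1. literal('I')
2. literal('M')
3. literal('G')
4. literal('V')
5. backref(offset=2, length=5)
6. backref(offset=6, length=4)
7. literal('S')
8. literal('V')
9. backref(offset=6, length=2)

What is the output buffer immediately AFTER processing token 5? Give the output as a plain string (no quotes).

Token 1: literal('I'). Output: "I"
Token 2: literal('M'). Output: "IM"
Token 3: literal('G'). Output: "IMG"
Token 4: literal('V'). Output: "IMGV"
Token 5: backref(off=2, len=5) (overlapping!). Copied 'GVGVG' from pos 2. Output: "IMGVGVGVG"

Answer: IMGVGVGVG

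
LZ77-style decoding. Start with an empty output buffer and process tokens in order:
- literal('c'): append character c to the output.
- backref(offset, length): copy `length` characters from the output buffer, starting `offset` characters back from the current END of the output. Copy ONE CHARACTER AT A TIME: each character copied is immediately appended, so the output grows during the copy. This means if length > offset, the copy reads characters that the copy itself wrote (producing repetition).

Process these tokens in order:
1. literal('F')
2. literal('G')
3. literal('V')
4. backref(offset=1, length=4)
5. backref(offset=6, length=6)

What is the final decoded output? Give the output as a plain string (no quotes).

Token 1: literal('F'). Output: "F"
Token 2: literal('G'). Output: "FG"
Token 3: literal('V'). Output: "FGV"
Token 4: backref(off=1, len=4) (overlapping!). Copied 'VVVV' from pos 2. Output: "FGVVVVV"
Token 5: backref(off=6, len=6). Copied 'GVVVVV' from pos 1. Output: "FGVVVVVGVVVVV"

Answer: FGVVVVVGVVVVV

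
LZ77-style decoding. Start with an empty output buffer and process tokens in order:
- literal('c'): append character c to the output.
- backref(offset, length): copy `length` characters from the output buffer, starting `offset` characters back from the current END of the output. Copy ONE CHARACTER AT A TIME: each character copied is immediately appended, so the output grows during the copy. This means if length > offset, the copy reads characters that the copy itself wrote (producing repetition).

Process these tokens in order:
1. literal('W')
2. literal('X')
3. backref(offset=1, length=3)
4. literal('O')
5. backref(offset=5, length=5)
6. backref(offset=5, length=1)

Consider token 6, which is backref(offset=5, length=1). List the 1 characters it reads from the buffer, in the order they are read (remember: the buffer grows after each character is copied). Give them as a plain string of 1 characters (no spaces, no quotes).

Answer: X

Derivation:
Token 1: literal('W'). Output: "W"
Token 2: literal('X'). Output: "WX"
Token 3: backref(off=1, len=3) (overlapping!). Copied 'XXX' from pos 1. Output: "WXXXX"
Token 4: literal('O'). Output: "WXXXXO"
Token 5: backref(off=5, len=5). Copied 'XXXXO' from pos 1. Output: "WXXXXOXXXXO"
Token 6: backref(off=5, len=1). Buffer before: "WXXXXOXXXXO" (len 11)
  byte 1: read out[6]='X', append. Buffer now: "WXXXXOXXXXOX"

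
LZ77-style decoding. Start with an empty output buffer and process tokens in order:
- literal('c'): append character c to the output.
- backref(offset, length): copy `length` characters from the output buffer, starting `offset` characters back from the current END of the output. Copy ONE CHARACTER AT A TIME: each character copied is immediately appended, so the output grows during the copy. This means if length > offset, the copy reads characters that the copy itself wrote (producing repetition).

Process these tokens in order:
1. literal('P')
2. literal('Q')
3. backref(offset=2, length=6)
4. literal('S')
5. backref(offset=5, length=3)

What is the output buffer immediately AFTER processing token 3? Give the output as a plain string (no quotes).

Answer: PQPQPQPQ

Derivation:
Token 1: literal('P'). Output: "P"
Token 2: literal('Q'). Output: "PQ"
Token 3: backref(off=2, len=6) (overlapping!). Copied 'PQPQPQ' from pos 0. Output: "PQPQPQPQ"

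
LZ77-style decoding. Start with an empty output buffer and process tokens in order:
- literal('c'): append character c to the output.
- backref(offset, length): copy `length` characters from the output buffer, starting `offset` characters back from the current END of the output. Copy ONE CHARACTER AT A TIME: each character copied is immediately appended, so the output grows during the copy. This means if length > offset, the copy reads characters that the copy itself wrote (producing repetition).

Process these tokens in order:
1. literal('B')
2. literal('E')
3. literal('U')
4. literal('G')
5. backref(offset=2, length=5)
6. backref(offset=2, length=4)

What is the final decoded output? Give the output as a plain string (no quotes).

Answer: BEUGUGUGUGUGU

Derivation:
Token 1: literal('B'). Output: "B"
Token 2: literal('E'). Output: "BE"
Token 3: literal('U'). Output: "BEU"
Token 4: literal('G'). Output: "BEUG"
Token 5: backref(off=2, len=5) (overlapping!). Copied 'UGUGU' from pos 2. Output: "BEUGUGUGU"
Token 6: backref(off=2, len=4) (overlapping!). Copied 'GUGU' from pos 7. Output: "BEUGUGUGUGUGU"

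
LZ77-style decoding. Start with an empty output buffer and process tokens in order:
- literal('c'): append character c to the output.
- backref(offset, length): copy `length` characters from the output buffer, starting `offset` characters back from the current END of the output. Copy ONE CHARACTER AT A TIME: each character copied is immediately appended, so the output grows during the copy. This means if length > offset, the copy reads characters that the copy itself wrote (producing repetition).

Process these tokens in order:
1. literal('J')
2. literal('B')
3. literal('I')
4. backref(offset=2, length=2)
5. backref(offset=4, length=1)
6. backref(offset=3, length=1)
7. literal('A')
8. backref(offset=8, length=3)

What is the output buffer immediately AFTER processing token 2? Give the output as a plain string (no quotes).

Answer: JB

Derivation:
Token 1: literal('J'). Output: "J"
Token 2: literal('B'). Output: "JB"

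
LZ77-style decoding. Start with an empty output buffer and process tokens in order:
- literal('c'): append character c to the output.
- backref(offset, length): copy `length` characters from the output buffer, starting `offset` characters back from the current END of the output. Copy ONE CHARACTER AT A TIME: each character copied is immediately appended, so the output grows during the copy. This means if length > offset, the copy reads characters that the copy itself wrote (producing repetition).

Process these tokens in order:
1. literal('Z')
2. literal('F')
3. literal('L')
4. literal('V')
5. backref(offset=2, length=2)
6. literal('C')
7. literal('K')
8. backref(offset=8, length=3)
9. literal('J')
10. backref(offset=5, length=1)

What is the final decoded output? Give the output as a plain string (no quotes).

Answer: ZFLVLVCKZFLJK

Derivation:
Token 1: literal('Z'). Output: "Z"
Token 2: literal('F'). Output: "ZF"
Token 3: literal('L'). Output: "ZFL"
Token 4: literal('V'). Output: "ZFLV"
Token 5: backref(off=2, len=2). Copied 'LV' from pos 2. Output: "ZFLVLV"
Token 6: literal('C'). Output: "ZFLVLVC"
Token 7: literal('K'). Output: "ZFLVLVCK"
Token 8: backref(off=8, len=3). Copied 'ZFL' from pos 0. Output: "ZFLVLVCKZFL"
Token 9: literal('J'). Output: "ZFLVLVCKZFLJ"
Token 10: backref(off=5, len=1). Copied 'K' from pos 7. Output: "ZFLVLVCKZFLJK"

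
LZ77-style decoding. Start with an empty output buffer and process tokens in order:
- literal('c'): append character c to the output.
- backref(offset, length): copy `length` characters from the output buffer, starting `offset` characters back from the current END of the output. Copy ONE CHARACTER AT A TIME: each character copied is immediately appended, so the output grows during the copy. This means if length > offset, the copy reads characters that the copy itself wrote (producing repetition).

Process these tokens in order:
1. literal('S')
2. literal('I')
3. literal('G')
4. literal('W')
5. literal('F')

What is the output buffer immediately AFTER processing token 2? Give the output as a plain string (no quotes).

Answer: SI

Derivation:
Token 1: literal('S'). Output: "S"
Token 2: literal('I'). Output: "SI"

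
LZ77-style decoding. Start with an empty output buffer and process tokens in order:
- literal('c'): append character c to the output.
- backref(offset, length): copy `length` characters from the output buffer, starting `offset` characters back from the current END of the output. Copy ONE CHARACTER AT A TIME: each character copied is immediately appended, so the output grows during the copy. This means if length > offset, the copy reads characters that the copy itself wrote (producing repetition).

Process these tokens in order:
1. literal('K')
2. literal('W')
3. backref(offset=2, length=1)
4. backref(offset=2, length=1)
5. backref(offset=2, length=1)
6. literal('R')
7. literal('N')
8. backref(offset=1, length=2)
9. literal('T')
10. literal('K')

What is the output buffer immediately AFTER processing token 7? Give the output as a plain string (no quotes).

Token 1: literal('K'). Output: "K"
Token 2: literal('W'). Output: "KW"
Token 3: backref(off=2, len=1). Copied 'K' from pos 0. Output: "KWK"
Token 4: backref(off=2, len=1). Copied 'W' from pos 1. Output: "KWKW"
Token 5: backref(off=2, len=1). Copied 'K' from pos 2. Output: "KWKWK"
Token 6: literal('R'). Output: "KWKWKR"
Token 7: literal('N'). Output: "KWKWKRN"

Answer: KWKWKRN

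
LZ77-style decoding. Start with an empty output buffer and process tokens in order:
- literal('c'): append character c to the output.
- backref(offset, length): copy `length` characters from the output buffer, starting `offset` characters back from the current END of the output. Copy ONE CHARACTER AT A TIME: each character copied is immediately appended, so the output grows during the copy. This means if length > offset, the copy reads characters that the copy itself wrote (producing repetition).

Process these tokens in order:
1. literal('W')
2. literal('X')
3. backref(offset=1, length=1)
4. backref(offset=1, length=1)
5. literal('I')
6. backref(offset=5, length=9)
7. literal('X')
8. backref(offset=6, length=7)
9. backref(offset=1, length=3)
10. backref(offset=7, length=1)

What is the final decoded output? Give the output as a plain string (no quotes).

Token 1: literal('W'). Output: "W"
Token 2: literal('X'). Output: "WX"
Token 3: backref(off=1, len=1). Copied 'X' from pos 1. Output: "WXX"
Token 4: backref(off=1, len=1). Copied 'X' from pos 2. Output: "WXXX"
Token 5: literal('I'). Output: "WXXXI"
Token 6: backref(off=5, len=9) (overlapping!). Copied 'WXXXIWXXX' from pos 0. Output: "WXXXIWXXXIWXXX"
Token 7: literal('X'). Output: "WXXXIWXXXIWXXXX"
Token 8: backref(off=6, len=7) (overlapping!). Copied 'IWXXXXI' from pos 9. Output: "WXXXIWXXXIWXXXXIWXXXXI"
Token 9: backref(off=1, len=3) (overlapping!). Copied 'III' from pos 21. Output: "WXXXIWXXXIWXXXXIWXXXXIIII"
Token 10: backref(off=7, len=1). Copied 'X' from pos 18. Output: "WXXXIWXXXIWXXXXIWXXXXIIIIX"

Answer: WXXXIWXXXIWXXXXIWXXXXIIIIX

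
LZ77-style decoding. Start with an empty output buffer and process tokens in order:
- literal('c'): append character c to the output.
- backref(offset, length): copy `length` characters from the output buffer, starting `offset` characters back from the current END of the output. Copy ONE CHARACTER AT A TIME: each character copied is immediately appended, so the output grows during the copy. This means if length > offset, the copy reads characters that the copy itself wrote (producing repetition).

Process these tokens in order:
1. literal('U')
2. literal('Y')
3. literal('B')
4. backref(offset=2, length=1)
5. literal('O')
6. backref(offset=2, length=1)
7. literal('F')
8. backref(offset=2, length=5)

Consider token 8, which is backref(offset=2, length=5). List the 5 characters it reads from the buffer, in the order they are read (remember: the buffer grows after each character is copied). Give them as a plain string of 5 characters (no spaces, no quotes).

Answer: YFYFY

Derivation:
Token 1: literal('U'). Output: "U"
Token 2: literal('Y'). Output: "UY"
Token 3: literal('B'). Output: "UYB"
Token 4: backref(off=2, len=1). Copied 'Y' from pos 1. Output: "UYBY"
Token 5: literal('O'). Output: "UYBYO"
Token 6: backref(off=2, len=1). Copied 'Y' from pos 3. Output: "UYBYOY"
Token 7: literal('F'). Output: "UYBYOYF"
Token 8: backref(off=2, len=5). Buffer before: "UYBYOYF" (len 7)
  byte 1: read out[5]='Y', append. Buffer now: "UYBYOYFY"
  byte 2: read out[6]='F', append. Buffer now: "UYBYOYFYF"
  byte 3: read out[7]='Y', append. Buffer now: "UYBYOYFYFY"
  byte 4: read out[8]='F', append. Buffer now: "UYBYOYFYFYF"
  byte 5: read out[9]='Y', append. Buffer now: "UYBYOYFYFYFY"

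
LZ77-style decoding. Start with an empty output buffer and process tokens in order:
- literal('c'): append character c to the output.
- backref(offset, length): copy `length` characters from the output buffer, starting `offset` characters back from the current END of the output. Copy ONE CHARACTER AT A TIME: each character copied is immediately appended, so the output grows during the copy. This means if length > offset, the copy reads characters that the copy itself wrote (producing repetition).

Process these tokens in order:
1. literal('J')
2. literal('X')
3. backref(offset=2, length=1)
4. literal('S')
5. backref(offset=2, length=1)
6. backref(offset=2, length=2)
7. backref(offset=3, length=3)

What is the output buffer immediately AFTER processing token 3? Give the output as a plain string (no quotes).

Answer: JXJ

Derivation:
Token 1: literal('J'). Output: "J"
Token 2: literal('X'). Output: "JX"
Token 3: backref(off=2, len=1). Copied 'J' from pos 0. Output: "JXJ"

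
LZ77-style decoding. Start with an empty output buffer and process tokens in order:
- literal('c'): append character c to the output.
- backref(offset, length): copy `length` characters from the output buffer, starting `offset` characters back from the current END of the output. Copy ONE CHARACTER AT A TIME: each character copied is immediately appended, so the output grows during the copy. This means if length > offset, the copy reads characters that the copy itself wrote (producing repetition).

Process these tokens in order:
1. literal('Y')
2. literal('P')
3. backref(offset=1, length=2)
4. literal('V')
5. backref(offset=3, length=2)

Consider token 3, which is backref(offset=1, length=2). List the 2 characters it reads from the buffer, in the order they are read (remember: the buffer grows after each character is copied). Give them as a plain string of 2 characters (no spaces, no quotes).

Token 1: literal('Y'). Output: "Y"
Token 2: literal('P'). Output: "YP"
Token 3: backref(off=1, len=2). Buffer before: "YP" (len 2)
  byte 1: read out[1]='P', append. Buffer now: "YPP"
  byte 2: read out[2]='P', append. Buffer now: "YPPP"

Answer: PP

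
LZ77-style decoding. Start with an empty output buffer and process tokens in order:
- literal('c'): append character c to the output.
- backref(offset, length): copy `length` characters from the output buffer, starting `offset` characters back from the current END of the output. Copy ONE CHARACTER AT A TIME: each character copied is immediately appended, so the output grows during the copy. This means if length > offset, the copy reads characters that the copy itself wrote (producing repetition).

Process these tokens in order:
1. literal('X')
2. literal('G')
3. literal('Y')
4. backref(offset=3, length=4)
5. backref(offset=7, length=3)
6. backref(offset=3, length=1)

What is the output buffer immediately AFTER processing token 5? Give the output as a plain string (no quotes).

Token 1: literal('X'). Output: "X"
Token 2: literal('G'). Output: "XG"
Token 3: literal('Y'). Output: "XGY"
Token 4: backref(off=3, len=4) (overlapping!). Copied 'XGYX' from pos 0. Output: "XGYXGYX"
Token 5: backref(off=7, len=3). Copied 'XGY' from pos 0. Output: "XGYXGYXXGY"

Answer: XGYXGYXXGY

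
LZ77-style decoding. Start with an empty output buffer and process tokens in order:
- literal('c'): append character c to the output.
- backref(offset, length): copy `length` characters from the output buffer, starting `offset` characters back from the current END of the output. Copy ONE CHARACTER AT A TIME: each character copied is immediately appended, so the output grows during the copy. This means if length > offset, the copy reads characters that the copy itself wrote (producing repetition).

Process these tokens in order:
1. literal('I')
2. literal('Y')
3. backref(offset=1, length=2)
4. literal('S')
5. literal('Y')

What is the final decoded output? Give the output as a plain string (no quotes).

Answer: IYYYSY

Derivation:
Token 1: literal('I'). Output: "I"
Token 2: literal('Y'). Output: "IY"
Token 3: backref(off=1, len=2) (overlapping!). Copied 'YY' from pos 1. Output: "IYYY"
Token 4: literal('S'). Output: "IYYYS"
Token 5: literal('Y'). Output: "IYYYSY"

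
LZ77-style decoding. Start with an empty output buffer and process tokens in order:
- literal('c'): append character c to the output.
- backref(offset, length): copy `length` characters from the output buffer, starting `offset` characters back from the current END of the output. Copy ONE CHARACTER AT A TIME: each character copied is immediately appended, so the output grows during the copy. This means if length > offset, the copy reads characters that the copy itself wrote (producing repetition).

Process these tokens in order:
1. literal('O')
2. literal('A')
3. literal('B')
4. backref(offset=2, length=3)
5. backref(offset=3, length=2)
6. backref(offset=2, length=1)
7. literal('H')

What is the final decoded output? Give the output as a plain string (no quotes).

Answer: OABABAABAH

Derivation:
Token 1: literal('O'). Output: "O"
Token 2: literal('A'). Output: "OA"
Token 3: literal('B'). Output: "OAB"
Token 4: backref(off=2, len=3) (overlapping!). Copied 'ABA' from pos 1. Output: "OABABA"
Token 5: backref(off=3, len=2). Copied 'AB' from pos 3. Output: "OABABAAB"
Token 6: backref(off=2, len=1). Copied 'A' from pos 6. Output: "OABABAABA"
Token 7: literal('H'). Output: "OABABAABAH"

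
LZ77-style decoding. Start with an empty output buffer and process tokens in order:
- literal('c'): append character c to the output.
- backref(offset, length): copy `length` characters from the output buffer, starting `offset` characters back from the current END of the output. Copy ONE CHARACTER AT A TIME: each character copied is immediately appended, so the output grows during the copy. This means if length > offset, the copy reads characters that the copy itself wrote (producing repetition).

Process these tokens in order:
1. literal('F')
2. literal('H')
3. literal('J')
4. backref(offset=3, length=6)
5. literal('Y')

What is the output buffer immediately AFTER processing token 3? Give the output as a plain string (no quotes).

Answer: FHJ

Derivation:
Token 1: literal('F'). Output: "F"
Token 2: literal('H'). Output: "FH"
Token 3: literal('J'). Output: "FHJ"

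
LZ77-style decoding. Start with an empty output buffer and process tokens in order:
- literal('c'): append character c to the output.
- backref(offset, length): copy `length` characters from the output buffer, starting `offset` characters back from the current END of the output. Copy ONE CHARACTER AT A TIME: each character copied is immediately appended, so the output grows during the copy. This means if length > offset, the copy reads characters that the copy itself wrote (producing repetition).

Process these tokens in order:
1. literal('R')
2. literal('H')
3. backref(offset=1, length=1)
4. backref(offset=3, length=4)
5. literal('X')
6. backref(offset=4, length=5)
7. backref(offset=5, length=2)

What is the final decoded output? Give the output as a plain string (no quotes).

Answer: RHHRHHRXHHRXHHH

Derivation:
Token 1: literal('R'). Output: "R"
Token 2: literal('H'). Output: "RH"
Token 3: backref(off=1, len=1). Copied 'H' from pos 1. Output: "RHH"
Token 4: backref(off=3, len=4) (overlapping!). Copied 'RHHR' from pos 0. Output: "RHHRHHR"
Token 5: literal('X'). Output: "RHHRHHRX"
Token 6: backref(off=4, len=5) (overlapping!). Copied 'HHRXH' from pos 4. Output: "RHHRHHRXHHRXH"
Token 7: backref(off=5, len=2). Copied 'HH' from pos 8. Output: "RHHRHHRXHHRXHHH"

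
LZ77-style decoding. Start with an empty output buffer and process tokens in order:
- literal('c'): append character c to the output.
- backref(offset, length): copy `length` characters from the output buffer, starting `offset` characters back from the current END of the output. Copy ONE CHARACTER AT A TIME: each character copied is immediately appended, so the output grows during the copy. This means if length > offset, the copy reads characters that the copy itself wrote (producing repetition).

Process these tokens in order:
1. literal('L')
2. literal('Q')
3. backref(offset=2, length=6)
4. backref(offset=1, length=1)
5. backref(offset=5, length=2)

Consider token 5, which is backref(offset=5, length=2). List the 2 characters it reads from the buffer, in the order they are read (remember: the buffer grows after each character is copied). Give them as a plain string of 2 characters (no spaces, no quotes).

Answer: LQ

Derivation:
Token 1: literal('L'). Output: "L"
Token 2: literal('Q'). Output: "LQ"
Token 3: backref(off=2, len=6) (overlapping!). Copied 'LQLQLQ' from pos 0. Output: "LQLQLQLQ"
Token 4: backref(off=1, len=1). Copied 'Q' from pos 7. Output: "LQLQLQLQQ"
Token 5: backref(off=5, len=2). Buffer before: "LQLQLQLQQ" (len 9)
  byte 1: read out[4]='L', append. Buffer now: "LQLQLQLQQL"
  byte 2: read out[5]='Q', append. Buffer now: "LQLQLQLQQLQ"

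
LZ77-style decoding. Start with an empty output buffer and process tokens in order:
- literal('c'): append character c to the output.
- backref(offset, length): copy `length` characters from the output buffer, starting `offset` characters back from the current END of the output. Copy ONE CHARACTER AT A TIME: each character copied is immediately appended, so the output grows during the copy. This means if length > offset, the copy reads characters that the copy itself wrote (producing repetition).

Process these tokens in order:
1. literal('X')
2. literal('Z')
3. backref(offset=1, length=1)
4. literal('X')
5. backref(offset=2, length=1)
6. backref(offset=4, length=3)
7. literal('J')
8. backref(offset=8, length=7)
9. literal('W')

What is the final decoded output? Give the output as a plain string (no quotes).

Answer: XZZXZZZXJZZXZZZXW

Derivation:
Token 1: literal('X'). Output: "X"
Token 2: literal('Z'). Output: "XZ"
Token 3: backref(off=1, len=1). Copied 'Z' from pos 1. Output: "XZZ"
Token 4: literal('X'). Output: "XZZX"
Token 5: backref(off=2, len=1). Copied 'Z' from pos 2. Output: "XZZXZ"
Token 6: backref(off=4, len=3). Copied 'ZZX' from pos 1. Output: "XZZXZZZX"
Token 7: literal('J'). Output: "XZZXZZZXJ"
Token 8: backref(off=8, len=7). Copied 'ZZXZZZX' from pos 1. Output: "XZZXZZZXJZZXZZZX"
Token 9: literal('W'). Output: "XZZXZZZXJZZXZZZXW"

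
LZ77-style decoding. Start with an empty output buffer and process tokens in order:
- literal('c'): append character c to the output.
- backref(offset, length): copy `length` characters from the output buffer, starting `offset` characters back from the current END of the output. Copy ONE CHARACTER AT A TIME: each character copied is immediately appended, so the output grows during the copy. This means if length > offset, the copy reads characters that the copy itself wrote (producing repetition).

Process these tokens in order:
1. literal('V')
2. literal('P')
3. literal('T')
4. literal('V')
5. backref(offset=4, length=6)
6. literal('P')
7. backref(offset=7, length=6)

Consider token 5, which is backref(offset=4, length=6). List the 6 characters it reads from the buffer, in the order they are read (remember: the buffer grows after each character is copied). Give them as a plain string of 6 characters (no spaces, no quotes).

Answer: VPTVVP

Derivation:
Token 1: literal('V'). Output: "V"
Token 2: literal('P'). Output: "VP"
Token 3: literal('T'). Output: "VPT"
Token 4: literal('V'). Output: "VPTV"
Token 5: backref(off=4, len=6). Buffer before: "VPTV" (len 4)
  byte 1: read out[0]='V', append. Buffer now: "VPTVV"
  byte 2: read out[1]='P', append. Buffer now: "VPTVVP"
  byte 3: read out[2]='T', append. Buffer now: "VPTVVPT"
  byte 4: read out[3]='V', append. Buffer now: "VPTVVPTV"
  byte 5: read out[4]='V', append. Buffer now: "VPTVVPTVV"
  byte 6: read out[5]='P', append. Buffer now: "VPTVVPTVVP"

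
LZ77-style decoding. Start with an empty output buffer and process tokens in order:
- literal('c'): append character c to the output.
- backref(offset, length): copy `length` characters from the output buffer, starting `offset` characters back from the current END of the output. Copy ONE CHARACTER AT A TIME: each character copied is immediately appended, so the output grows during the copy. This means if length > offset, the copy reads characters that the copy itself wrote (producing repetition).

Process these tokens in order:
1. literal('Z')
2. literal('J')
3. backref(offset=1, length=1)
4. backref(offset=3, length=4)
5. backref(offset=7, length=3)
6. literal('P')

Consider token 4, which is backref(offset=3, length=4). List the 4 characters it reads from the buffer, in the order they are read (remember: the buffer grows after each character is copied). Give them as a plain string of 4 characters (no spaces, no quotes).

Answer: ZJJZ

Derivation:
Token 1: literal('Z'). Output: "Z"
Token 2: literal('J'). Output: "ZJ"
Token 3: backref(off=1, len=1). Copied 'J' from pos 1. Output: "ZJJ"
Token 4: backref(off=3, len=4). Buffer before: "ZJJ" (len 3)
  byte 1: read out[0]='Z', append. Buffer now: "ZJJZ"
  byte 2: read out[1]='J', append. Buffer now: "ZJJZJ"
  byte 3: read out[2]='J', append. Buffer now: "ZJJZJJ"
  byte 4: read out[3]='Z', append. Buffer now: "ZJJZJJZ"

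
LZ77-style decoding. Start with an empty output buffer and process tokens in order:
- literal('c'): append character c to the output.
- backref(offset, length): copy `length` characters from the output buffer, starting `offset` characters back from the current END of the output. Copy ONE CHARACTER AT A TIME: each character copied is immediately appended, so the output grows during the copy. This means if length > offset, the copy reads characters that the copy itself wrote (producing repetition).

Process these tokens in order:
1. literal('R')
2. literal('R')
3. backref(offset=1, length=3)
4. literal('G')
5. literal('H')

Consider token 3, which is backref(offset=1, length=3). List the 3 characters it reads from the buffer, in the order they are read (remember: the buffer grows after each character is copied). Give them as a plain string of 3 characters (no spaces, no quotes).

Answer: RRR

Derivation:
Token 1: literal('R'). Output: "R"
Token 2: literal('R'). Output: "RR"
Token 3: backref(off=1, len=3). Buffer before: "RR" (len 2)
  byte 1: read out[1]='R', append. Buffer now: "RRR"
  byte 2: read out[2]='R', append. Buffer now: "RRRR"
  byte 3: read out[3]='R', append. Buffer now: "RRRRR"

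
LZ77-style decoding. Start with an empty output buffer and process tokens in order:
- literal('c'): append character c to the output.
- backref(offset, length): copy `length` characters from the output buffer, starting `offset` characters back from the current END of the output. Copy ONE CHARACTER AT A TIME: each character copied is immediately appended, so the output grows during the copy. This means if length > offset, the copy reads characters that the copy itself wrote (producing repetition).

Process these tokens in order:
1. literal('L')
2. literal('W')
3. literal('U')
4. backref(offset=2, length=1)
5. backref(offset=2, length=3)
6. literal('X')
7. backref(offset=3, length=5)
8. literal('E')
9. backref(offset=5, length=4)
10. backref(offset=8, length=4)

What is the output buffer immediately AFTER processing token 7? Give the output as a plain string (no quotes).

Answer: LWUWUWUXWUXWU

Derivation:
Token 1: literal('L'). Output: "L"
Token 2: literal('W'). Output: "LW"
Token 3: literal('U'). Output: "LWU"
Token 4: backref(off=2, len=1). Copied 'W' from pos 1. Output: "LWUW"
Token 5: backref(off=2, len=3) (overlapping!). Copied 'UWU' from pos 2. Output: "LWUWUWU"
Token 6: literal('X'). Output: "LWUWUWUX"
Token 7: backref(off=3, len=5) (overlapping!). Copied 'WUXWU' from pos 5. Output: "LWUWUWUXWUXWU"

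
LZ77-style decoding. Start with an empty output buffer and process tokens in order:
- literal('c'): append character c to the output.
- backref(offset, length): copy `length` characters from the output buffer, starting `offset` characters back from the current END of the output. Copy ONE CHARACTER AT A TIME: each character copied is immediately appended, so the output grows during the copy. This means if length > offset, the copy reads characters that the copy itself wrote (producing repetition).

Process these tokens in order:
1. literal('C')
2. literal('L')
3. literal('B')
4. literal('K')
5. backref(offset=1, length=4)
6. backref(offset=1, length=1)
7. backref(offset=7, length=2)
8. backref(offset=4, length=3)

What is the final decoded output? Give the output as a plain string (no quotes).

Answer: CLBKKKKKKBKKKB

Derivation:
Token 1: literal('C'). Output: "C"
Token 2: literal('L'). Output: "CL"
Token 3: literal('B'). Output: "CLB"
Token 4: literal('K'). Output: "CLBK"
Token 5: backref(off=1, len=4) (overlapping!). Copied 'KKKK' from pos 3. Output: "CLBKKKKK"
Token 6: backref(off=1, len=1). Copied 'K' from pos 7. Output: "CLBKKKKKK"
Token 7: backref(off=7, len=2). Copied 'BK' from pos 2. Output: "CLBKKKKKKBK"
Token 8: backref(off=4, len=3). Copied 'KKB' from pos 7. Output: "CLBKKKKKKBKKKB"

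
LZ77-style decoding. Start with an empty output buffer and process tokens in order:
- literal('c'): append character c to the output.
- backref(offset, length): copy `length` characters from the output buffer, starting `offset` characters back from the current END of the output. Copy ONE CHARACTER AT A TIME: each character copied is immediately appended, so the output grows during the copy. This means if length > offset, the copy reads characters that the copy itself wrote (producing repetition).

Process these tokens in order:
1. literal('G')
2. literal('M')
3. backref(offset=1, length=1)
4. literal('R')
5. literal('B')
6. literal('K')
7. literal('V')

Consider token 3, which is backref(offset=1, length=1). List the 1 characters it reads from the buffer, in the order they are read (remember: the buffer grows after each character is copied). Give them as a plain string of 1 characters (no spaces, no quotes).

Token 1: literal('G'). Output: "G"
Token 2: literal('M'). Output: "GM"
Token 3: backref(off=1, len=1). Buffer before: "GM" (len 2)
  byte 1: read out[1]='M', append. Buffer now: "GMM"

Answer: M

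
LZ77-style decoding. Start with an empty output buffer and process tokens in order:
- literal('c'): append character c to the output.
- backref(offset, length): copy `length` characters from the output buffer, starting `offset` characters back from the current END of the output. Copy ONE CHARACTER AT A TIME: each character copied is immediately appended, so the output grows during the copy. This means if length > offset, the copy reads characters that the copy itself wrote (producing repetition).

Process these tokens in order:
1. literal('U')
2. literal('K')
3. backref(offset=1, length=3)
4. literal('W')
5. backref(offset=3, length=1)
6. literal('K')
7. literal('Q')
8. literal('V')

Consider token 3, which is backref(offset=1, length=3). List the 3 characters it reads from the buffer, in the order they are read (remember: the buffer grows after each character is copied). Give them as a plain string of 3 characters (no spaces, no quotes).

Token 1: literal('U'). Output: "U"
Token 2: literal('K'). Output: "UK"
Token 3: backref(off=1, len=3). Buffer before: "UK" (len 2)
  byte 1: read out[1]='K', append. Buffer now: "UKK"
  byte 2: read out[2]='K', append. Buffer now: "UKKK"
  byte 3: read out[3]='K', append. Buffer now: "UKKKK"

Answer: KKK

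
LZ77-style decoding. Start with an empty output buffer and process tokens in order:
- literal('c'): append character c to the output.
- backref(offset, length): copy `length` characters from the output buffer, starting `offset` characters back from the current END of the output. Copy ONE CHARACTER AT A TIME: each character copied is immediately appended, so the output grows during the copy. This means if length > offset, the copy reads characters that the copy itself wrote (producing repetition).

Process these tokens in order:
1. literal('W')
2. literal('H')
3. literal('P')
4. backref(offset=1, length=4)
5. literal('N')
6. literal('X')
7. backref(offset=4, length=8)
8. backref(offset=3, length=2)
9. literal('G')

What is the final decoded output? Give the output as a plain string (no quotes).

Token 1: literal('W'). Output: "W"
Token 2: literal('H'). Output: "WH"
Token 3: literal('P'). Output: "WHP"
Token 4: backref(off=1, len=4) (overlapping!). Copied 'PPPP' from pos 2. Output: "WHPPPPP"
Token 5: literal('N'). Output: "WHPPPPPN"
Token 6: literal('X'). Output: "WHPPPPPNX"
Token 7: backref(off=4, len=8) (overlapping!). Copied 'PPNXPPNX' from pos 5. Output: "WHPPPPPNXPPNXPPNX"
Token 8: backref(off=3, len=2). Copied 'PN' from pos 14. Output: "WHPPPPPNXPPNXPPNXPN"
Token 9: literal('G'). Output: "WHPPPPPNXPPNXPPNXPNG"

Answer: WHPPPPPNXPPNXPPNXPNG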